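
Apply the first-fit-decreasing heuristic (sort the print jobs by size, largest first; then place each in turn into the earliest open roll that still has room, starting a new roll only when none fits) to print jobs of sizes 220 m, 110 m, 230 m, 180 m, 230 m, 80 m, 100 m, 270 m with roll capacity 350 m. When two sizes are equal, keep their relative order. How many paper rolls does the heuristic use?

Sorted descending: 270, 230, 230, 220, 180, 110, 100, 80.
  270 → roll 1 (new)  [load 270/350]
  230 → roll 2 (new)  [load 230/350]
  230 → roll 3 (new)  [load 230/350]
  220 → roll 4 (new)  [load 220/350]
  180 → roll 5 (new)  [load 180/350]
  110 → roll 2  [load 340/350]
  100 → roll 3  [load 330/350]
  80 → roll 1  [load 350/350]
5 paper rolls opened.

5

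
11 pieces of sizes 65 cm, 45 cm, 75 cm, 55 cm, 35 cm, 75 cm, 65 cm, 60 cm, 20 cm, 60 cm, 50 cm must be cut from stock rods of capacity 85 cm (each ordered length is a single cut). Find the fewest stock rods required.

9

Total = 75 + 75 + 65 + 65 + 60 + 60 + 55 + 50 + 45 + 35 + 20 = 605 cm.
Lower bound: ⌈605/85⌉ = 8 stock rods.
Also, 9 pieces each exceed 85/2 cm, and no two of those can share a stock rod, so at least 9 stock rods are needed.
A packing using 9 stock rods:
  stock rod 1: 75 = 75
  stock rod 2: 75 = 75
  stock rod 3: 65 + 20 = 85
  stock rod 4: 65 = 65
  stock rod 5: 60 = 60
  stock rod 6: 60 = 60
  stock rod 7: 55 = 55
  stock rod 8: 50 + 35 = 85
  stock rod 9: 45 = 45
This matches the lower bound, so 9 is optimal.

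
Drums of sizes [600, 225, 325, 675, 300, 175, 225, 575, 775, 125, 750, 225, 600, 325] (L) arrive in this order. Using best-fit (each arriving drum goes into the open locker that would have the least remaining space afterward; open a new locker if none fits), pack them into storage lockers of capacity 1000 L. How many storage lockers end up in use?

7

  600 → locker 1 (new)  [load 600/1000]
  225 → locker 1  [load 825/1000]
  325 → locker 2 (new)  [load 325/1000]
  675 → locker 2  [load 1000/1000]
  300 → locker 3 (new)  [load 300/1000]
  175 → locker 1  [load 1000/1000]
  225 → locker 3  [load 525/1000]
  575 → locker 4 (new)  [load 575/1000]
  775 → locker 5 (new)  [load 775/1000]
  125 → locker 5  [load 900/1000]
  750 → locker 6 (new)  [load 750/1000]
  225 → locker 6  [load 975/1000]
  600 → locker 7 (new)  [load 600/1000]
  325 → locker 7  [load 925/1000]
7 storage lockers opened.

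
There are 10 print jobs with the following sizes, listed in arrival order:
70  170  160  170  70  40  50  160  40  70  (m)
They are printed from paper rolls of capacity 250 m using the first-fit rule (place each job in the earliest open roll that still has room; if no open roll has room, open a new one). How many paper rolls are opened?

5

  70 → roll 1 (new)  [load 70/250]
  170 → roll 1  [load 240/250]
  160 → roll 2 (new)  [load 160/250]
  170 → roll 3 (new)  [load 170/250]
  70 → roll 2  [load 230/250]
  40 → roll 3  [load 210/250]
  50 → roll 4 (new)  [load 50/250]
  160 → roll 4  [load 210/250]
  40 → roll 3  [load 250/250]
  70 → roll 5 (new)  [load 70/250]
5 paper rolls opened.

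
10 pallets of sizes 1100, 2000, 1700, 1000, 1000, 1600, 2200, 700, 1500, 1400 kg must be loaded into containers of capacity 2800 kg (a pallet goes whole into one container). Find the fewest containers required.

Total = 2200 + 2000 + 1700 + 1600 + 1500 + 1400 + 1100 + 1000 + 1000 + 700 = 14200 kg.
Lower bound: ⌈14200/2800⌉ = 6 containers.
A packing using 6 containers:
  container 1: 2200 = 2200
  container 2: 2000 + 700 = 2700
  container 3: 1700 + 1100 = 2800
  container 4: 1600 + 1000 = 2600
  container 5: 1500 + 1000 = 2500
  container 6: 1400 = 1400
This matches the lower bound, so 6 is optimal.

6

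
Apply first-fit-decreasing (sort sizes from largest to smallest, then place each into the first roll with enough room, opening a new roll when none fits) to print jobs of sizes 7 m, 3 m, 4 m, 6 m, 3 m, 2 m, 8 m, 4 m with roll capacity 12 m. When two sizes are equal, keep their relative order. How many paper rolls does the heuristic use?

Sorted descending: 8, 7, 6, 4, 4, 3, 3, 2.
  8 → roll 1 (new)  [load 8/12]
  7 → roll 2 (new)  [load 7/12]
  6 → roll 3 (new)  [load 6/12]
  4 → roll 1  [load 12/12]
  4 → roll 2  [load 11/12]
  3 → roll 3  [load 9/12]
  3 → roll 3  [load 12/12]
  2 → roll 4 (new)  [load 2/12]
4 paper rolls opened.

4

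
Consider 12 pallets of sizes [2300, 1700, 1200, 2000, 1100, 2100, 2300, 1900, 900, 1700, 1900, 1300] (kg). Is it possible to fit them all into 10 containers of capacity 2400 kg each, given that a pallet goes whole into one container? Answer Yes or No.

Yes

A valid assignment using 10 containers:
  container 1: 2300 = 2300
  container 2: 2300 = 2300
  container 3: 2100 = 2100
  container 4: 2000 = 2000
  container 5: 1900 = 1900
  container 6: 1900 = 1900
  container 7: 1700 = 1700
  container 8: 1700 = 1700
  container 9: 1300 + 1100 = 2400
  container 10: 1200 + 900 = 2100
Every load is within 2400 kg, so 10 containers suffice.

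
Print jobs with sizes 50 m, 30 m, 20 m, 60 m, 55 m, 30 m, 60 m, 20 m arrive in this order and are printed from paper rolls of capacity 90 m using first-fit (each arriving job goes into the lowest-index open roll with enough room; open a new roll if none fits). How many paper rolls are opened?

4

  50 → roll 1 (new)  [load 50/90]
  30 → roll 1  [load 80/90]
  20 → roll 2 (new)  [load 20/90]
  60 → roll 2  [load 80/90]
  55 → roll 3 (new)  [load 55/90]
  30 → roll 3  [load 85/90]
  60 → roll 4 (new)  [load 60/90]
  20 → roll 4  [load 80/90]
4 paper rolls opened.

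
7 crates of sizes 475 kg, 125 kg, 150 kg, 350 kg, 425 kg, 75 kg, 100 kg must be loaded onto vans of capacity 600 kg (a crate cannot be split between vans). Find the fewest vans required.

Total = 475 + 425 + 350 + 150 + 125 + 100 + 75 = 1700 kg.
Lower bound: ⌈1700/600⌉ = 3 vans.
A packing using 3 vans:
  van 1: 475 + 125 = 600
  van 2: 425 + 150 = 575
  van 3: 350 + 100 + 75 = 525
This matches the lower bound, so 3 is optimal.

3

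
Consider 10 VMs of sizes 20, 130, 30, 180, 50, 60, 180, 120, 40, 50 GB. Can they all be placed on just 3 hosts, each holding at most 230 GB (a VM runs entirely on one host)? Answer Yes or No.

Total = 860 GB; ⌈860/230⌉ = 4.
At least 4 hosts are required, but only 3 are allowed.

No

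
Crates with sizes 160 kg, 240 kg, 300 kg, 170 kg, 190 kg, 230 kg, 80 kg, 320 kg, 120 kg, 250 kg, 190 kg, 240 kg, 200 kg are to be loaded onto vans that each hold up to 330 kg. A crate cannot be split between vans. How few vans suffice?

10

Total = 320 + 300 + 250 + 240 + 240 + 230 + 200 + 190 + 190 + 170 + 160 + 120 + 80 = 2690 kg.
Lower bound: ⌈2690/330⌉ = 9 vans.
Also, 10 crates each exceed 165 kg, and no two of those can share a van, so at least 10 vans are needed.
A packing using 10 vans:
  van 1: 320 = 320
  van 2: 300 = 300
  van 3: 250 + 80 = 330
  van 4: 240 = 240
  van 5: 240 = 240
  van 6: 230 = 230
  van 7: 200 + 120 = 320
  van 8: 190 = 190
  van 9: 190 = 190
  van 10: 170 + 160 = 330
This matches the lower bound, so 10 is optimal.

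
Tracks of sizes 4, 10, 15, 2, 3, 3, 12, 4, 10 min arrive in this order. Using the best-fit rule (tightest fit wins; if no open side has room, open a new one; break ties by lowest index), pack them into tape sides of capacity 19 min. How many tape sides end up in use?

  4 → side 1 (new)  [load 4/19]
  10 → side 1  [load 14/19]
  15 → side 2 (new)  [load 15/19]
  2 → side 2  [load 17/19]
  3 → side 1  [load 17/19]
  3 → side 3 (new)  [load 3/19]
  12 → side 3  [load 15/19]
  4 → side 3  [load 19/19]
  10 → side 4 (new)  [load 10/19]
4 tape sides opened.

4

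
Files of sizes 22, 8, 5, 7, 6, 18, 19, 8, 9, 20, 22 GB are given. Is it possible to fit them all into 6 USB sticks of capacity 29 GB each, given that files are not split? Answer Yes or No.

Yes

A valid assignment using 6 USB sticks:
  USB stick 1: 22 + 7 = 29
  USB stick 2: 22 + 6 = 28
  USB stick 3: 20 + 9 = 29
  USB stick 4: 19 + 8 = 27
  USB stick 5: 18 + 8 = 26
  USB stick 6: 5 = 5
Every load is within 29 GB, so 6 USB sticks suffice.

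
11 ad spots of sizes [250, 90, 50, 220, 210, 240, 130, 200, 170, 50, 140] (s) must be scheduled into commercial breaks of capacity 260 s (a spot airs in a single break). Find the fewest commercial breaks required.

Total = 250 + 240 + 220 + 210 + 200 + 170 + 140 + 130 + 90 + 50 + 50 = 1750 s.
Lower bound: ⌈1750/260⌉ = 7 commercial breaks.
A packing using 8 commercial breaks:
  break 1: 250 = 250
  break 2: 240 = 240
  break 3: 220 = 220
  break 4: 210 + 50 = 260
  break 5: 200 + 50 = 250
  break 6: 170 + 90 = 260
  break 7: 140 = 140
  break 8: 130 = 130
No arrangement into 7 commercial breaks stays within capacity, so 8 is optimal.

8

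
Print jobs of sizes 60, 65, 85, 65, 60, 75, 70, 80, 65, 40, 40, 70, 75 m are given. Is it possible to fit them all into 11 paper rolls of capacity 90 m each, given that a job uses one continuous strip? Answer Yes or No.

No

Total = 850 m; ⌈850/90⌉ = 10.
11 print jobs each exceed half the capacity and cannot share a roll, forcing at least 11 paper rolls.
The bound of 11 does not rule out 11, but exhaustive search shows no assignment into 11 paper rolls of capacity 90 m exists — the minimum is 12.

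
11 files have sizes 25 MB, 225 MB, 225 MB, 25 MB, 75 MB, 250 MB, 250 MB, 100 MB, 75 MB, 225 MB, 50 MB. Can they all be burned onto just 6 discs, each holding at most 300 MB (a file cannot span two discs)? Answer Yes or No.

Yes

A valid assignment using 6 discs:
  disc 1: 250 + 50 = 300
  disc 2: 250 + 25 + 25 = 300
  disc 3: 225 + 75 = 300
  disc 4: 225 + 75 = 300
  disc 5: 225 = 225
  disc 6: 100 = 100
Every load is within 300 MB, so 6 discs suffice.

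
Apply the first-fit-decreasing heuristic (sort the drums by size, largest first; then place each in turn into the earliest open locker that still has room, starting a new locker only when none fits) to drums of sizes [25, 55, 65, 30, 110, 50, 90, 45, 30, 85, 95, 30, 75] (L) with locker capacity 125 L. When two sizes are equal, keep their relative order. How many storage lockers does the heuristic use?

7

Sorted descending: 110, 95, 90, 85, 75, 65, 55, 50, 45, 30, 30, 30, 25.
  110 → locker 1 (new)  [load 110/125]
  95 → locker 2 (new)  [load 95/125]
  90 → locker 3 (new)  [load 90/125]
  85 → locker 4 (new)  [load 85/125]
  75 → locker 5 (new)  [load 75/125]
  65 → locker 6 (new)  [load 65/125]
  55 → locker 6  [load 120/125]
  50 → locker 5  [load 125/125]
  45 → locker 7 (new)  [load 45/125]
  30 → locker 2  [load 125/125]
  30 → locker 3  [load 120/125]
  30 → locker 4  [load 115/125]
  25 → locker 7  [load 70/125]
7 storage lockers opened.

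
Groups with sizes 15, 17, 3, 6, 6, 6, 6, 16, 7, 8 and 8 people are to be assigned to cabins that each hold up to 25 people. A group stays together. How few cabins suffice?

Total = 17 + 16 + 15 + 8 + 8 + 7 + 6 + 6 + 6 + 6 + 3 = 98 people.
Lower bound: ⌈98/25⌉ = 4 cabins.
A packing using 4 cabins:
  cabin 1: 17 + 8 = 25
  cabin 2: 16 + 8 = 24
  cabin 3: 15 + 7 + 3 = 25
  cabin 4: 6 + 6 + 6 + 6 = 24
This matches the lower bound, so 4 is optimal.

4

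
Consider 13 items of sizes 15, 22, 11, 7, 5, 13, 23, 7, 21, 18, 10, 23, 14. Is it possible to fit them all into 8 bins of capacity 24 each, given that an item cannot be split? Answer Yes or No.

Total = 189; ⌈189/24⌉ = 8.
The bound of 8 does not rule out 8, but exhaustive search shows no assignment into 8 bins of capacity 24 exists — the minimum is 9.

No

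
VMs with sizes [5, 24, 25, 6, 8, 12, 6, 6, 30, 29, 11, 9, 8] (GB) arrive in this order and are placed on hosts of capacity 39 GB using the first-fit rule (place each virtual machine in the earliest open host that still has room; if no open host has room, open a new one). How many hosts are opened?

5

  5 → host 1 (new)  [load 5/39]
  24 → host 1  [load 29/39]
  25 → host 2 (new)  [load 25/39]
  6 → host 1  [load 35/39]
  8 → host 2  [load 33/39]
  12 → host 3 (new)  [load 12/39]
  6 → host 2  [load 39/39]
  6 → host 3  [load 18/39]
  30 → host 4 (new)  [load 30/39]
  29 → host 5 (new)  [load 29/39]
  11 → host 3  [load 29/39]
  9 → host 3  [load 38/39]
  8 → host 4  [load 38/39]
5 hosts opened.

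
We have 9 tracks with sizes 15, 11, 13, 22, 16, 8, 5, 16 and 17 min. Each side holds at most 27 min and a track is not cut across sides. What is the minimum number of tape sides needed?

6

Total = 22 + 17 + 16 + 16 + 15 + 13 + 11 + 8 + 5 = 123 min.
Lower bound: ⌈123/27⌉ = 5 tape sides.
A packing using 6 tape sides:
  side 1: 22 + 5 = 27
  side 2: 17 + 8 = 25
  side 3: 16 + 11 = 27
  side 4: 16 = 16
  side 5: 15 = 15
  side 6: 13 = 13
No arrangement into 5 tape sides stays within capacity, so 6 is optimal.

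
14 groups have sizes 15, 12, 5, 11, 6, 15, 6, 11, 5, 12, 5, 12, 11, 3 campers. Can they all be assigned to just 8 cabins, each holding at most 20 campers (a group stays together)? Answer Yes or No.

A valid assignment using 8 cabins:
  cabin 1: 15 + 5 = 20
  cabin 2: 15 + 5 = 20
  cabin 3: 12 + 6 = 18
  cabin 4: 12 + 6 = 18
  cabin 5: 12 + 5 + 3 = 20
  cabin 6: 11 = 11
  cabin 7: 11 = 11
  cabin 8: 11 = 11
Every load is within 20 campers, so 8 cabins suffice.

Yes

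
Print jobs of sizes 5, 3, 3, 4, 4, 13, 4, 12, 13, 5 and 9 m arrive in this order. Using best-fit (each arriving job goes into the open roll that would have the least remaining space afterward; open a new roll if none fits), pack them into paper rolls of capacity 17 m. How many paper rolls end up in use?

  5 → roll 1 (new)  [load 5/17]
  3 → roll 1  [load 8/17]
  3 → roll 1  [load 11/17]
  4 → roll 1  [load 15/17]
  4 → roll 2 (new)  [load 4/17]
  13 → roll 2  [load 17/17]
  4 → roll 3 (new)  [load 4/17]
  12 → roll 3  [load 16/17]
  13 → roll 4 (new)  [load 13/17]
  5 → roll 5 (new)  [load 5/17]
  9 → roll 5  [load 14/17]
5 paper rolls opened.

5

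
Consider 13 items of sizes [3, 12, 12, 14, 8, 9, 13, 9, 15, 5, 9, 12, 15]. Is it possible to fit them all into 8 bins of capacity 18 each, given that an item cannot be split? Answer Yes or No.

Total = 136; ⌈136/18⌉ = 8.
The bound of 8 does not rule out 8, but exhaustive search shows no assignment into 8 bins of capacity 18 exists — the minimum is 9.

No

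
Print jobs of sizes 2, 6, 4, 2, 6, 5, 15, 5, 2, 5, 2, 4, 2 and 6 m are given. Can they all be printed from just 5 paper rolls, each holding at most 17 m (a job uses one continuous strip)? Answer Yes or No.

Yes

A valid assignment using 4 paper rolls:
  roll 1: 15 + 2 = 17
  roll 2: 6 + 6 + 5 = 17
  roll 3: 6 + 5 + 5 = 16
  roll 4: 4 + 4 + 2 + 2 + 2 + 2 = 16
That uses only 4 ≤ 5, so 5 paper rolls are enough.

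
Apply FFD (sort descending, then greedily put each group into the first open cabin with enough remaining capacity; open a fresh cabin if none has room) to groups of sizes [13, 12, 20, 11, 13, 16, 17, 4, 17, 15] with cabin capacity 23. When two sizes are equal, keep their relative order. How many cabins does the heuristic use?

Sorted descending: 20, 17, 17, 16, 15, 13, 13, 12, 11, 4.
  20 → cabin 1 (new)  [load 20/23]
  17 → cabin 2 (new)  [load 17/23]
  17 → cabin 3 (new)  [load 17/23]
  16 → cabin 4 (new)  [load 16/23]
  15 → cabin 5 (new)  [load 15/23]
  13 → cabin 6 (new)  [load 13/23]
  13 → cabin 7 (new)  [load 13/23]
  12 → cabin 8 (new)  [load 12/23]
  11 → cabin 8  [load 23/23]
  4 → cabin 2  [load 21/23]
8 cabins opened.

8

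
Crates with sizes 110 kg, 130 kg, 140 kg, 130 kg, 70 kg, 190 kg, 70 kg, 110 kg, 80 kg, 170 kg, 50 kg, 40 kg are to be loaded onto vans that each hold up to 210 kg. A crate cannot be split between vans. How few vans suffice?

Total = 190 + 170 + 140 + 130 + 130 + 110 + 110 + 80 + 70 + 70 + 50 + 40 = 1290 kg.
Lower bound: ⌈1290/210⌉ = 7 vans.
A packing using 7 vans:
  van 1: 190 = 190
  van 2: 170 + 40 = 210
  van 3: 140 + 70 = 210
  van 4: 130 + 80 = 210
  van 5: 130 + 70 = 200
  van 6: 110 + 50 = 160
  van 7: 110 = 110
This matches the lower bound, so 7 is optimal.

7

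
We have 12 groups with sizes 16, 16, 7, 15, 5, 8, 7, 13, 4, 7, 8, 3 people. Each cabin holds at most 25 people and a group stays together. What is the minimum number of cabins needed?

Total = 16 + 16 + 15 + 13 + 8 + 8 + 7 + 7 + 7 + 5 + 4 + 3 = 109 people.
Lower bound: ⌈109/25⌉ = 5 cabins.
A packing using 5 cabins:
  cabin 1: 16 + 8 = 24
  cabin 2: 16 + 8 = 24
  cabin 3: 15 + 7 + 3 = 25
  cabin 4: 13 + 7 + 5 = 25
  cabin 5: 7 + 4 = 11
This matches the lower bound, so 5 is optimal.

5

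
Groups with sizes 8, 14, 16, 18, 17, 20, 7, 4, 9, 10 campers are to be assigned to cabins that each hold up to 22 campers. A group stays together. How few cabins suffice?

7

Total = 20 + 18 + 17 + 16 + 14 + 10 + 9 + 8 + 7 + 4 = 123 campers.
Lower bound: ⌈123/22⌉ = 6 cabins.
A packing using 7 cabins:
  cabin 1: 20 = 20
  cabin 2: 18 + 4 = 22
  cabin 3: 17 = 17
  cabin 4: 16 = 16
  cabin 5: 14 + 8 = 22
  cabin 6: 10 + 9 = 19
  cabin 7: 7 = 7
No arrangement into 6 cabins stays within capacity, so 7 is optimal.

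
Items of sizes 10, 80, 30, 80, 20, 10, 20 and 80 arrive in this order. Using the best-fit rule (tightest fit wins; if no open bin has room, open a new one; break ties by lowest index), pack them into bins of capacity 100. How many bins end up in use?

  10 → bin 1 (new)  [load 10/100]
  80 → bin 1  [load 90/100]
  30 → bin 2 (new)  [load 30/100]
  80 → bin 3 (new)  [load 80/100]
  20 → bin 3  [load 100/100]
  10 → bin 1  [load 100/100]
  20 → bin 2  [load 50/100]
  80 → bin 4 (new)  [load 80/100]
4 bins opened.

4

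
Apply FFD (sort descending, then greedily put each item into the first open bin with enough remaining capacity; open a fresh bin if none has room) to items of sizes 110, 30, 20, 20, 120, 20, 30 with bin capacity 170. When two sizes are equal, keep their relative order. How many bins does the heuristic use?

3

Sorted descending: 120, 110, 30, 30, 20, 20, 20.
  120 → bin 1 (new)  [load 120/170]
  110 → bin 2 (new)  [load 110/170]
  30 → bin 1  [load 150/170]
  30 → bin 2  [load 140/170]
  20 → bin 1  [load 170/170]
  20 → bin 2  [load 160/170]
  20 → bin 3 (new)  [load 20/170]
3 bins opened.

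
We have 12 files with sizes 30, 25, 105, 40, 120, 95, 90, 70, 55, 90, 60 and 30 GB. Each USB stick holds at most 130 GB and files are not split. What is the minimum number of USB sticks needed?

7

Total = 120 + 105 + 95 + 90 + 90 + 70 + 60 + 55 + 40 + 30 + 30 + 25 = 810 GB.
Lower bound: ⌈810/130⌉ = 7 USB sticks.
A packing using 7 USB sticks:
  USB stick 1: 120 = 120
  USB stick 2: 105 + 25 = 130
  USB stick 3: 95 + 30 = 125
  USB stick 4: 90 + 40 = 130
  USB stick 5: 90 + 30 = 120
  USB stick 6: 70 + 60 = 130
  USB stick 7: 55 = 55
This matches the lower bound, so 7 is optimal.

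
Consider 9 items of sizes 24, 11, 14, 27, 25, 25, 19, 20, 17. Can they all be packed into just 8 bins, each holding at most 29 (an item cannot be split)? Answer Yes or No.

A valid assignment using 8 bins:
  bin 1: 27 = 27
  bin 2: 25 = 25
  bin 3: 25 = 25
  bin 4: 24 = 24
  bin 5: 20 = 20
  bin 6: 19 = 19
  bin 7: 17 + 11 = 28
  bin 8: 14 = 14
Every load is within 29, so 8 bins suffice.

Yes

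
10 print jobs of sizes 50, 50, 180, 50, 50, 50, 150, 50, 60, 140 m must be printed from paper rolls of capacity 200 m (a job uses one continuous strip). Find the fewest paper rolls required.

5

Total = 180 + 150 + 140 + 60 + 50 + 50 + 50 + 50 + 50 + 50 = 830 m.
Lower bound: ⌈830/200⌉ = 5 paper rolls.
A packing using 5 paper rolls:
  roll 1: 180 = 180
  roll 2: 150 + 50 = 200
  roll 3: 140 + 60 = 200
  roll 4: 50 + 50 + 50 + 50 = 200
  roll 5: 50 = 50
This matches the lower bound, so 5 is optimal.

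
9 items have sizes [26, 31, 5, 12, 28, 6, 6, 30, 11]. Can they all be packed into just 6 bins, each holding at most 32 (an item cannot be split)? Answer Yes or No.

A valid assignment using 6 bins:
  bin 1: 31 = 31
  bin 2: 30 = 30
  bin 3: 28 = 28
  bin 4: 26 + 6 = 32
  bin 5: 12 + 11 + 6 = 29
  bin 6: 5 = 5
Every load is within 32, so 6 bins suffice.

Yes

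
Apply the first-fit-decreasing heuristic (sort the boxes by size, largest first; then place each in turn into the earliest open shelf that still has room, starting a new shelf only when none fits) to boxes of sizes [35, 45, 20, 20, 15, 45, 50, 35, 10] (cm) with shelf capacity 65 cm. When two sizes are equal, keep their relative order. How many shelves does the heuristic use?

5

Sorted descending: 50, 45, 45, 35, 35, 20, 20, 15, 10.
  50 → shelf 1 (new)  [load 50/65]
  45 → shelf 2 (new)  [load 45/65]
  45 → shelf 3 (new)  [load 45/65]
  35 → shelf 4 (new)  [load 35/65]
  35 → shelf 5 (new)  [load 35/65]
  20 → shelf 2  [load 65/65]
  20 → shelf 3  [load 65/65]
  15 → shelf 1  [load 65/65]
  10 → shelf 4  [load 45/65]
5 shelves opened.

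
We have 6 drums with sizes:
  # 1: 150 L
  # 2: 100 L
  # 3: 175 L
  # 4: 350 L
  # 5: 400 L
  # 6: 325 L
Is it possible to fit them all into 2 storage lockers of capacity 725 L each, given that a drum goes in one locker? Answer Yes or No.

Total = 1500 L; ⌈1500/725⌉ = 3.
At least 3 storage lockers are required, but only 2 are allowed.

No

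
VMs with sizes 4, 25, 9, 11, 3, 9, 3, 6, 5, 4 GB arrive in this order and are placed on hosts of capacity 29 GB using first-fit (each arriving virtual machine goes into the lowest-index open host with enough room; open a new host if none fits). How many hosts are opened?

  4 → host 1 (new)  [load 4/29]
  25 → host 1  [load 29/29]
  9 → host 2 (new)  [load 9/29]
  11 → host 2  [load 20/29]
  3 → host 2  [load 23/29]
  9 → host 3 (new)  [load 9/29]
  3 → host 2  [load 26/29]
  6 → host 3  [load 15/29]
  5 → host 3  [load 20/29]
  4 → host 3  [load 24/29]
3 hosts opened.

3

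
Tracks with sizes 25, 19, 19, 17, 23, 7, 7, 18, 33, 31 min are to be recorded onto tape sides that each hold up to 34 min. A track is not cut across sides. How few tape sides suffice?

8

Total = 33 + 31 + 25 + 23 + 19 + 19 + 18 + 17 + 7 + 7 = 199 min.
Lower bound: ⌈199/34⌉ = 6 tape sides.
Also, 7 tracks each exceed 17 min, and no two of those can share a side, so at least 7 tape sides are needed.
A packing using 8 tape sides:
  side 1: 33 = 33
  side 2: 31 = 31
  side 3: 25 + 7 = 32
  side 4: 23 + 7 = 30
  side 5: 19 = 19
  side 6: 19 = 19
  side 7: 18 = 18
  side 8: 17 = 17
No arrangement into 7 tape sides stays within capacity, so 8 is optimal.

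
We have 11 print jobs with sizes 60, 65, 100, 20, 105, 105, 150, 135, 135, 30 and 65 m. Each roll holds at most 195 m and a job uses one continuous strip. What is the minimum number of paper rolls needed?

Total = 150 + 135 + 135 + 105 + 105 + 100 + 65 + 65 + 60 + 30 + 20 = 970 m.
Lower bound: ⌈970/195⌉ = 5 paper rolls.
Also, 6 print jobs each exceed 195/2 m, and no two of those can share a roll, so at least 6 paper rolls are needed.
A packing using 6 paper rolls:
  roll 1: 150 + 30 = 180
  roll 2: 135 + 60 = 195
  roll 3: 135 + 20 = 155
  roll 4: 105 + 65 = 170
  roll 5: 105 + 65 = 170
  roll 6: 100 = 100
This matches the lower bound, so 6 is optimal.

6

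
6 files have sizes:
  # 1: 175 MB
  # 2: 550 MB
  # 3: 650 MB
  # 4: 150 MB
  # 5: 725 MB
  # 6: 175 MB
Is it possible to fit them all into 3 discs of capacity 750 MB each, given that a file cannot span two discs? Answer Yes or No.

Total = 2425 MB; ⌈2425/750⌉ = 4.
At least 4 discs are required, but only 3 are allowed.

No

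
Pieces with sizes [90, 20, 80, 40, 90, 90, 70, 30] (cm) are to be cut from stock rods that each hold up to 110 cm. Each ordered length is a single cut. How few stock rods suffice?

Total = 90 + 90 + 90 + 80 + 70 + 40 + 30 + 20 = 510 cm.
Lower bound: ⌈510/110⌉ = 5 stock rods.
A packing using 5 stock rods:
  stock rod 1: 90 + 20 = 110
  stock rod 2: 90 = 90
  stock rod 3: 90 = 90
  stock rod 4: 80 + 30 = 110
  stock rod 5: 70 + 40 = 110
This matches the lower bound, so 5 is optimal.

5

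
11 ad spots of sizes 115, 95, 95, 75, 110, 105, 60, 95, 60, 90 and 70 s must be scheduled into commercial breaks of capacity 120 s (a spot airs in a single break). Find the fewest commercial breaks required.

Total = 115 + 110 + 105 + 95 + 95 + 95 + 90 + 75 + 70 + 60 + 60 = 970 s.
Lower bound: ⌈970/120⌉ = 9 commercial breaks.
A packing using 10 commercial breaks:
  break 1: 115 = 115
  break 2: 110 = 110
  break 3: 105 = 105
  break 4: 95 = 95
  break 5: 95 = 95
  break 6: 95 = 95
  break 7: 90 = 90
  break 8: 75 = 75
  break 9: 70 = 70
  break 10: 60 + 60 = 120
No arrangement into 9 commercial breaks stays within capacity, so 10 is optimal.

10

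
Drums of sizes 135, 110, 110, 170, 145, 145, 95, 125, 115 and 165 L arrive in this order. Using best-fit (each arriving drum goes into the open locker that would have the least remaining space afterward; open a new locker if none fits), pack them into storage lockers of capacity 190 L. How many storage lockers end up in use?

  135 → locker 1 (new)  [load 135/190]
  110 → locker 2 (new)  [load 110/190]
  110 → locker 3 (new)  [load 110/190]
  170 → locker 4 (new)  [load 170/190]
  145 → locker 5 (new)  [load 145/190]
  145 → locker 6 (new)  [load 145/190]
  95 → locker 7 (new)  [load 95/190]
  125 → locker 8 (new)  [load 125/190]
  115 → locker 9 (new)  [load 115/190]
  165 → locker 10 (new)  [load 165/190]
10 storage lockers opened.

10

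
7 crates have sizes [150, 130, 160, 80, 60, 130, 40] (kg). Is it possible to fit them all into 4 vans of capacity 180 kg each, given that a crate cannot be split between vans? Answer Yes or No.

No

Total = 750 kg; ⌈750/180⌉ = 5.
At least 5 vans are required, but only 4 are allowed.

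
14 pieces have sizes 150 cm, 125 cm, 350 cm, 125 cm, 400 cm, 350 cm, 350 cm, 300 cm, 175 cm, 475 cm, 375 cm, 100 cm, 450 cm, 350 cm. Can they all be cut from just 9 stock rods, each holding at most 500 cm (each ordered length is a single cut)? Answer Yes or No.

Yes

A valid assignment using 9 stock rods:
  stock rod 1: 475 = 475
  stock rod 2: 450 = 450
  stock rod 3: 400 + 100 = 500
  stock rod 4: 375 + 125 = 500
  stock rod 5: 350 + 150 = 500
  stock rod 6: 350 + 125 = 475
  stock rod 7: 350 = 350
  stock rod 8: 350 = 350
  stock rod 9: 300 + 175 = 475
Every load is within 500 cm, so 9 stock rods suffice.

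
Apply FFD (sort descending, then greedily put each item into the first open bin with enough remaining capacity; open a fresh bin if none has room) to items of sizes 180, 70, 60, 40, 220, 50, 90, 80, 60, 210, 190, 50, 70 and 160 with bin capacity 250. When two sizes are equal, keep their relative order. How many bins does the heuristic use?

7

Sorted descending: 220, 210, 190, 180, 160, 90, 80, 70, 70, 60, 60, 50, 50, 40.
  220 → bin 1 (new)  [load 220/250]
  210 → bin 2 (new)  [load 210/250]
  190 → bin 3 (new)  [load 190/250]
  180 → bin 4 (new)  [load 180/250]
  160 → bin 5 (new)  [load 160/250]
  90 → bin 5  [load 250/250]
  80 → bin 6 (new)  [load 80/250]
  70 → bin 4  [load 250/250]
  70 → bin 6  [load 150/250]
  60 → bin 3  [load 250/250]
  60 → bin 6  [load 210/250]
  50 → bin 7 (new)  [load 50/250]
  50 → bin 7  [load 100/250]
  40 → bin 2  [load 250/250]
7 bins opened.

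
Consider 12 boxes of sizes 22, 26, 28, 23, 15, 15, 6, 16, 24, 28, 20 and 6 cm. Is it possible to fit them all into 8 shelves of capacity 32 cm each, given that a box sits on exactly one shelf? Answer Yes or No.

Total = 229 cm; ⌈229/32⌉ = 8.
The bound of 8 does not rule out 8, but exhaustive search shows no assignment into 8 shelves of capacity 32 cm exists — the minimum is 9.

No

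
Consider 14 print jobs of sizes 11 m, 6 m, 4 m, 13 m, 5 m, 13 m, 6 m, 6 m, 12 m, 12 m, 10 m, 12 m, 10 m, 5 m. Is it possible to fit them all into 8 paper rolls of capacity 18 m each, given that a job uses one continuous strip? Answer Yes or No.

Yes

A valid assignment using 8 paper rolls:
  roll 1: 13 + 5 = 18
  roll 2: 13 + 5 = 18
  roll 3: 12 + 6 = 18
  roll 4: 12 + 6 = 18
  roll 5: 12 + 6 = 18
  roll 6: 11 + 4 = 15
  roll 7: 10 = 10
  roll 8: 10 = 10
Every load is within 18 m, so 8 paper rolls suffice.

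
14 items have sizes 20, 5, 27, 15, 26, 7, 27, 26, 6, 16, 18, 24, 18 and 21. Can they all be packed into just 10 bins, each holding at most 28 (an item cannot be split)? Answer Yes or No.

No

Total = 256; ⌈256/28⌉ = 10.
11 items each exceed half the capacity and cannot share a bin, forcing at least 11 bins.
At least 11 bins are required, but only 10 are allowed.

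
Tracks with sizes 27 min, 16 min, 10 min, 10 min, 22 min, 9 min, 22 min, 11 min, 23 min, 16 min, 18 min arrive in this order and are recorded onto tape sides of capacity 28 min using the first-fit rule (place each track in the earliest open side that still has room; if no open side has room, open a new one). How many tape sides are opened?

8

  27 → side 1 (new)  [load 27/28]
  16 → side 2 (new)  [load 16/28]
  10 → side 2  [load 26/28]
  10 → side 3 (new)  [load 10/28]
  22 → side 4 (new)  [load 22/28]
  9 → side 3  [load 19/28]
  22 → side 5 (new)  [load 22/28]
  11 → side 6 (new)  [load 11/28]
  23 → side 7 (new)  [load 23/28]
  16 → side 6  [load 27/28]
  18 → side 8 (new)  [load 18/28]
8 tape sides opened.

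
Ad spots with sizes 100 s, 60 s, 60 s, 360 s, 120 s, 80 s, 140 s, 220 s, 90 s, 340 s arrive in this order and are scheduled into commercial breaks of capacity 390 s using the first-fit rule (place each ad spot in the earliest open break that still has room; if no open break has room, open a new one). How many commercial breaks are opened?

  100 → break 1 (new)  [load 100/390]
  60 → break 1  [load 160/390]
  60 → break 1  [load 220/390]
  360 → break 2 (new)  [load 360/390]
  120 → break 1  [load 340/390]
  80 → break 3 (new)  [load 80/390]
  140 → break 3  [load 220/390]
  220 → break 4 (new)  [load 220/390]
  90 → break 3  [load 310/390]
  340 → break 5 (new)  [load 340/390]
5 commercial breaks opened.

5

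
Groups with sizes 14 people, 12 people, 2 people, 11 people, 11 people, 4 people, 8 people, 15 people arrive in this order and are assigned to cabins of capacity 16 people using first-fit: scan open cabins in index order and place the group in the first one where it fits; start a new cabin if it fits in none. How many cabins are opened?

6

  14 → cabin 1 (new)  [load 14/16]
  12 → cabin 2 (new)  [load 12/16]
  2 → cabin 1  [load 16/16]
  11 → cabin 3 (new)  [load 11/16]
  11 → cabin 4 (new)  [load 11/16]
  4 → cabin 2  [load 16/16]
  8 → cabin 5 (new)  [load 8/16]
  15 → cabin 6 (new)  [load 15/16]
6 cabins opened.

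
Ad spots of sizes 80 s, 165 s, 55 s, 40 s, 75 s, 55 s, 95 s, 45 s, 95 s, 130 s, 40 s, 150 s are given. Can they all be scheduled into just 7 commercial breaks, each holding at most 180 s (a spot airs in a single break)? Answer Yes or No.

A valid assignment using 7 commercial breaks:
  break 1: 165 = 165
  break 2: 150 = 150
  break 3: 130 + 45 = 175
  break 4: 95 + 80 = 175
  break 5: 95 + 75 = 170
  break 6: 55 + 55 + 40 = 150
  break 7: 40 = 40
Every load is within 180 s, so 7 commercial breaks suffice.

Yes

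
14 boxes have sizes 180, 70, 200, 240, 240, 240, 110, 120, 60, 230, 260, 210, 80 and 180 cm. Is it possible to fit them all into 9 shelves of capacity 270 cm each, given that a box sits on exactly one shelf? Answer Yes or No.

Total = 2420 cm; ⌈2420/270⌉ = 9.
The bound of 9 does not rule out 9, but exhaustive search shows no assignment into 9 shelves of capacity 270 cm exists — the minimum is 10.

No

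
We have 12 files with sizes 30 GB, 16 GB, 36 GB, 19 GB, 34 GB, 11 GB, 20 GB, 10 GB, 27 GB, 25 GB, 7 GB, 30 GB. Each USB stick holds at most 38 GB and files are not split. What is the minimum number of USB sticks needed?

8

Total = 36 + 34 + 30 + 30 + 27 + 25 + 20 + 19 + 16 + 11 + 10 + 7 = 265 GB.
Lower bound: ⌈265/38⌉ = 7 USB sticks.
A packing using 8 USB sticks:
  USB stick 1: 36 = 36
  USB stick 2: 34 = 34
  USB stick 3: 30 + 7 = 37
  USB stick 4: 30 = 30
  USB stick 5: 27 + 11 = 38
  USB stick 6: 25 + 10 = 35
  USB stick 7: 20 + 16 = 36
  USB stick 8: 19 = 19
No arrangement into 7 USB sticks stays within capacity, so 8 is optimal.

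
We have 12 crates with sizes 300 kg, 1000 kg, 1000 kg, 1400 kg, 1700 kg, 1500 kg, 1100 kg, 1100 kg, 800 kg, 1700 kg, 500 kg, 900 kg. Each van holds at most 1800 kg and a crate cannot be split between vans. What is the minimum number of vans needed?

Total = 1700 + 1700 + 1500 + 1400 + 1100 + 1100 + 1000 + 1000 + 900 + 800 + 500 + 300 = 13000 kg.
Lower bound: ⌈13000/1800⌉ = 8 vans.
A packing using 9 vans:
  van 1: 1700 = 1700
  van 2: 1700 = 1700
  van 3: 1500 + 300 = 1800
  van 4: 1400 = 1400
  van 5: 1100 + 500 = 1600
  van 6: 1100 = 1100
  van 7: 1000 + 800 = 1800
  van 8: 1000 = 1000
  van 9: 900 = 900
No arrangement into 8 vans stays within capacity, so 9 is optimal.

9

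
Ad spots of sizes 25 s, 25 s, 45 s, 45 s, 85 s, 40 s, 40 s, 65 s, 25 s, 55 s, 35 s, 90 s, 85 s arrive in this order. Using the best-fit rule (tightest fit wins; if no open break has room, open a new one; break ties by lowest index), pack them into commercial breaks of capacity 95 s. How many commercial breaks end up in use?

  25 → break 1 (new)  [load 25/95]
  25 → break 1  [load 50/95]
  45 → break 1  [load 95/95]
  45 → break 2 (new)  [load 45/95]
  85 → break 3 (new)  [load 85/95]
  40 → break 2  [load 85/95]
  40 → break 4 (new)  [load 40/95]
  65 → break 5 (new)  [load 65/95]
  25 → break 5  [load 90/95]
  55 → break 4  [load 95/95]
  35 → break 6 (new)  [load 35/95]
  90 → break 7 (new)  [load 90/95]
  85 → break 8 (new)  [load 85/95]
8 commercial breaks opened.

8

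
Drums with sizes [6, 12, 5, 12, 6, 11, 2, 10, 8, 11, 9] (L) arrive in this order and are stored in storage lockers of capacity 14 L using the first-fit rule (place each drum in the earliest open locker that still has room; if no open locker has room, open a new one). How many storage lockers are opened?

8

  6 → locker 1 (new)  [load 6/14]
  12 → locker 2 (new)  [load 12/14]
  5 → locker 1  [load 11/14]
  12 → locker 3 (new)  [load 12/14]
  6 → locker 4 (new)  [load 6/14]
  11 → locker 5 (new)  [load 11/14]
  2 → locker 1  [load 13/14]
  10 → locker 6 (new)  [load 10/14]
  8 → locker 4  [load 14/14]
  11 → locker 7 (new)  [load 11/14]
  9 → locker 8 (new)  [load 9/14]
8 storage lockers opened.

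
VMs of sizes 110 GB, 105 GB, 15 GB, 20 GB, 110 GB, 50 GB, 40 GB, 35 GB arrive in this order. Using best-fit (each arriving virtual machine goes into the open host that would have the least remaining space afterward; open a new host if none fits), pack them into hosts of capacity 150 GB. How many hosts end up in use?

4

  110 → host 1 (new)  [load 110/150]
  105 → host 2 (new)  [load 105/150]
  15 → host 1  [load 125/150]
  20 → host 1  [load 145/150]
  110 → host 3 (new)  [load 110/150]
  50 → host 4 (new)  [load 50/150]
  40 → host 3  [load 150/150]
  35 → host 2  [load 140/150]
4 hosts opened.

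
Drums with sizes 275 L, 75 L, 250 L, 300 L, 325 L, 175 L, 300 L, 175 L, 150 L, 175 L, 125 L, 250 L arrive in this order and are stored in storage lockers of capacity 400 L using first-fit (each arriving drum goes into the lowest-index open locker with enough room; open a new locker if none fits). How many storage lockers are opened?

  275 → locker 1 (new)  [load 275/400]
  75 → locker 1  [load 350/400]
  250 → locker 2 (new)  [load 250/400]
  300 → locker 3 (new)  [load 300/400]
  325 → locker 4 (new)  [load 325/400]
  175 → locker 5 (new)  [load 175/400]
  300 → locker 6 (new)  [load 300/400]
  175 → locker 5  [load 350/400]
  150 → locker 2  [load 400/400]
  175 → locker 7 (new)  [load 175/400]
  125 → locker 7  [load 300/400]
  250 → locker 8 (new)  [load 250/400]
8 storage lockers opened.

8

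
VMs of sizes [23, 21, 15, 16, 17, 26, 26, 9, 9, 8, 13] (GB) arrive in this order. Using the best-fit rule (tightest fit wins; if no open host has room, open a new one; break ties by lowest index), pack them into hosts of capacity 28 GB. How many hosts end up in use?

8

  23 → host 1 (new)  [load 23/28]
  21 → host 2 (new)  [load 21/28]
  15 → host 3 (new)  [load 15/28]
  16 → host 4 (new)  [load 16/28]
  17 → host 5 (new)  [load 17/28]
  26 → host 6 (new)  [load 26/28]
  26 → host 7 (new)  [load 26/28]
  9 → host 5  [load 26/28]
  9 → host 4  [load 25/28]
  8 → host 3  [load 23/28]
  13 → host 8 (new)  [load 13/28]
8 hosts opened.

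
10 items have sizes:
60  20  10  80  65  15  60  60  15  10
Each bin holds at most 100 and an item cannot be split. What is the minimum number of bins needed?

Total = 80 + 65 + 60 + 60 + 60 + 20 + 15 + 15 + 10 + 10 = 395.
Lower bound: ⌈395/100⌉ = 4 bins.
Also, 5 items each exceed 50, and no two of those can share a bin, so at least 5 bins are needed.
A packing using 5 bins:
  bin 1: 80 + 20 = 100
  bin 2: 65 + 15 + 15 = 95
  bin 3: 60 + 10 + 10 = 80
  bin 4: 60 = 60
  bin 5: 60 = 60
This matches the lower bound, so 5 is optimal.

5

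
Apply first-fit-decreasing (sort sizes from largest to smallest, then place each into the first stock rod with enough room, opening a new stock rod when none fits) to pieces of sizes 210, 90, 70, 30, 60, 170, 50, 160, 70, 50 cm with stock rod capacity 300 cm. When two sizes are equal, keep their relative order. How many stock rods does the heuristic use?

4

Sorted descending: 210, 170, 160, 90, 70, 70, 60, 50, 50, 30.
  210 → stock rod 1 (new)  [load 210/300]
  170 → stock rod 2 (new)  [load 170/300]
  160 → stock rod 3 (new)  [load 160/300]
  90 → stock rod 1  [load 300/300]
  70 → stock rod 2  [load 240/300]
  70 → stock rod 3  [load 230/300]
  60 → stock rod 2  [load 300/300]
  50 → stock rod 3  [load 280/300]
  50 → stock rod 4 (new)  [load 50/300]
  30 → stock rod 4  [load 80/300]
4 stock rods opened.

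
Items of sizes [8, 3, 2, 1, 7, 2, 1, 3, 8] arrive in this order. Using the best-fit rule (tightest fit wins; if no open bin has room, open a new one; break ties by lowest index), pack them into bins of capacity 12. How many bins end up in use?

  8 → bin 1 (new)  [load 8/12]
  3 → bin 1  [load 11/12]
  2 → bin 2 (new)  [load 2/12]
  1 → bin 1  [load 12/12]
  7 → bin 2  [load 9/12]
  2 → bin 2  [load 11/12]
  1 → bin 2  [load 12/12]
  3 → bin 3 (new)  [load 3/12]
  8 → bin 3  [load 11/12]
3 bins opened.

3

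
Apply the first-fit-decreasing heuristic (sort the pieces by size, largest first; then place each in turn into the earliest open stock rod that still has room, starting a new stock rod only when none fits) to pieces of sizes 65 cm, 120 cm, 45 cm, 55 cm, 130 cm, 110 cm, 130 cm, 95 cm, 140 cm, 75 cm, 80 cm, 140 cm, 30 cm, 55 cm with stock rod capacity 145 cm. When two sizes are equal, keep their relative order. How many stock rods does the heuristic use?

Sorted descending: 140, 140, 130, 130, 120, 110, 95, 80, 75, 65, 55, 55, 45, 30.
  140 → stock rod 1 (new)  [load 140/145]
  140 → stock rod 2 (new)  [load 140/145]
  130 → stock rod 3 (new)  [load 130/145]
  130 → stock rod 4 (new)  [load 130/145]
  120 → stock rod 5 (new)  [load 120/145]
  110 → stock rod 6 (new)  [load 110/145]
  95 → stock rod 7 (new)  [load 95/145]
  80 → stock rod 8 (new)  [load 80/145]
  75 → stock rod 9 (new)  [load 75/145]
  65 → stock rod 8  [load 145/145]
  55 → stock rod 9  [load 130/145]
  55 → stock rod 10 (new)  [load 55/145]
  45 → stock rod 7  [load 140/145]
  30 → stock rod 6  [load 140/145]
10 stock rods opened.

10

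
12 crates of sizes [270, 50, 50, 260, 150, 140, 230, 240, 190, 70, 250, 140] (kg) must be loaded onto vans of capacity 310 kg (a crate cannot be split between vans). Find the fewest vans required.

8

Total = 270 + 260 + 250 + 240 + 230 + 190 + 150 + 140 + 140 + 70 + 50 + 50 = 2040 kg.
Lower bound: ⌈2040/310⌉ = 7 vans.
A packing using 8 vans:
  van 1: 270 = 270
  van 2: 260 + 50 = 310
  van 3: 250 + 50 = 300
  van 4: 240 + 70 = 310
  van 5: 230 = 230
  van 6: 190 = 190
  van 7: 150 + 140 = 290
  van 8: 140 = 140
No arrangement into 7 vans stays within capacity, so 8 is optimal.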